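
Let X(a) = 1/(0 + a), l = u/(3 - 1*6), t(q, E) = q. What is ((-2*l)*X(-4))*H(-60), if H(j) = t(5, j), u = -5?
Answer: 25/6 ≈ 4.1667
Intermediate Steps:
l = 5/3 (l = -5/(3 - 1*6) = -5/(3 - 6) = -5/(-3) = -5*(-1/3) = 5/3 ≈ 1.6667)
H(j) = 5
X(a) = 1/a
((-2*l)*X(-4))*H(-60) = (-2*5/3/(-4))*5 = -10/3*(-1/4)*5 = (5/6)*5 = 25/6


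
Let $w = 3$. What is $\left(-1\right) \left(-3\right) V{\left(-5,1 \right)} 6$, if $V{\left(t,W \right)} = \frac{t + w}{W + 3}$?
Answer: $-9$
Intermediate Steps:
$V{\left(t,W \right)} = \frac{3 + t}{3 + W}$ ($V{\left(t,W \right)} = \frac{t + 3}{W + 3} = \frac{3 + t}{3 + W}$)
$\left(-1\right) \left(-3\right) V{\left(-5,1 \right)} 6 = \left(-1\right) \left(-3\right) \frac{3 - 5}{3 + 1} \cdot 6 = 3 \cdot \frac{1}{4} \left(-2\right) 6 = 3 \left(\left(- \frac{1}{2}\right) 6\right) = 3 \left(-3\right) = -9$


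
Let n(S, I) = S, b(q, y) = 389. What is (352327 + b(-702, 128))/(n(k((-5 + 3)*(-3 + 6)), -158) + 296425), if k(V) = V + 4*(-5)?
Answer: 352716/296399 ≈ 1.1900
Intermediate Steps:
k(V) = -20 + V (k(V) = V - 20 = -20 + V)
(352327 + b(-702, 128))/(n(k((-5 + 3)*(-3 + 6)), -158) + 296425) = (352327 + 389)/((-20 + (-5 + 3)*(-3 + 6)) + 296425) = 352716/((-20 - 2*3) + 296425) = 352716/((-20 - 6) + 296425) = 352716/(-26 + 296425) = 352716/296399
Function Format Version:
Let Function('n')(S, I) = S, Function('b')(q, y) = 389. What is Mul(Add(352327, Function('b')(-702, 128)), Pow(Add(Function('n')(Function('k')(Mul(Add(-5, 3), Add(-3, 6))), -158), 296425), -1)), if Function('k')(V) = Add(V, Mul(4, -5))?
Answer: Rational(352716, 296399) ≈ 1.1900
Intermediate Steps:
Function('k')(V) = Add(-20, V) (Function('k')(V) = Add(V, -20) = Add(-20, V))
Mul(Add(352327, Function('b')(-702, 128)), Pow(Add(Function('n')(Function('k')(Mul(Add(-5, 3), Add(-3, 6))), -158), 296425), -1)) = Mul(Add(352327, 389), Pow(Add(Add(-20, Mul(Add(-5, 3), Add(-3, 6))), 296425), -1)) = Mul(352716, Pow(Add(Add(-20, Mul(-2, 3)), 296425), -1)) = Mul(352716, Pow(Add(Add(-20, -6), 296425), -1)) = Mul(352716, Pow(Add(-26, 296425), -1)) = Mul(352716, Pow(296399, -1)) = Mul(352716, Rational(1, 296399)) = Rational(352716, 296399)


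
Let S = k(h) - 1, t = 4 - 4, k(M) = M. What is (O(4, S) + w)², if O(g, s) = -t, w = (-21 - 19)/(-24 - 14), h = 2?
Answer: 400/361 ≈ 1.1080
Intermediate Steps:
t = 0
w = 20/19 (w = -40/(-38) = -40*(-1/38) = 20/19 ≈ 1.0526)
S = 1 (S = 2 - 1 = 1)
O(g, s) = 0 (O(g, s) = -1*0 = 0)
(O(4, S) + w)² = (0 + 20/19)² = (20/19)² = 400/361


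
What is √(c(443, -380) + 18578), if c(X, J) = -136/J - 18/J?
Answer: √670680430/190 ≈ 136.30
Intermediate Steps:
c(X, J) = -154/J
√(c(443, -380) + 18578) = √(-154/(-380) + 18578) = √(-154*(-1/380) + 18578) = √(77/190 + 18578) = √(3529897/190) = √670680430/190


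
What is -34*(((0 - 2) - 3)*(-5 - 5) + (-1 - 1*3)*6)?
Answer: -884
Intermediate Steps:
-34*(((0 - 2) - 3)*(-5 - 5) + (-1 - 1*3)*6) = -34*((-2 - 3)*(-10) + (-1 - 3)*6) = -34*(-5*(-10) - 4*6) = -34*(50 - 24) = -884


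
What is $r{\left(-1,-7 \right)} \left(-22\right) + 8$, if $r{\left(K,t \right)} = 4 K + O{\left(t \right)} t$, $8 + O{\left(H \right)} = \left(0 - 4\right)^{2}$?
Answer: $1328$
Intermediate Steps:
$O{\left(H \right)} = 8$ ($O{\left(H \right)} = -8 + \left(0 - 4\right)^{2} = -8 + \left(-4\right)^{2} = -8 + 16 = 8$)
$r{\left(K,t \right)} = 4 K + 8 t$
$r{\left(-1,-7 \right)} \left(-22\right) + 8 = \left(4 \left(-1\right) + 8 \left(-7\right)\right) \left(-22\right) + 8 = \left(-4 - 56\right) \left(-22\right) + 8 = \left(-60\right) \left(-22\right) + 8 = 1320 + 8 = 1328$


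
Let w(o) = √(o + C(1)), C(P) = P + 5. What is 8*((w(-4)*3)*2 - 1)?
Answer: -8 + 48*√2 ≈ 59.882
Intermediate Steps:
C(P) = 5 + P
w(o) = √(6 + o) (w(o) = √(o + (5 + 1)) = √(o + 6) = √(6 + o))
8*((w(-4)*3)*2 - 1) = 8*((√(6 - 4)*3)*2 - 1) = 8*((√2*3)*2 - 1) = 8*((3*√2)*2 - 1) = 8*(6*√2 - 1) = 8*(-1 + 6*√2) = -8 + 48*√2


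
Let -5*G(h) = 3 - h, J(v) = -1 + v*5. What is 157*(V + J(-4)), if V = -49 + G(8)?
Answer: -10833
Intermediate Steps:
J(v) = -1 + 5*v
G(h) = -3/5 + h/5 (G(h) = -(3 - h)/5 = -3/5 + h/5)
V = -48 (V = -49 + (-3/5 + (1/5)*8) = -49 + (-3/5 + 8/5) = -49 + 1 = -48)
157*(V + J(-4)) = 157*(-48 + (-1 + 5*(-4))) = 157*(-48 + (-1 - 20)) = 157*(-48 - 21) = 157*(-69) = -10833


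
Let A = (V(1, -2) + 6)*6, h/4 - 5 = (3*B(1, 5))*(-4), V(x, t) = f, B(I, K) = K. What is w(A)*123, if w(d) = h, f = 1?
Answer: -27060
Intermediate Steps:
V(x, t) = 1
h = -220 (h = 20 + 4*((3*5)*(-4)) = 20 + 4*(15*(-4)) = 20 + 4*(-60) = 20 - 240 = -220)
A = 42 (A = (1 + 6)*6 = 7*6 = 42)
w(d) = -220
w(A)*123 = -220*123 = -27060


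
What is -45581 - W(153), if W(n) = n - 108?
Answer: -45626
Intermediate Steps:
W(n) = -108 + n
-45581 - W(153) = -45581 - (-108 + 153) = -45581 - 1*45 = -45581 - 45 = -45626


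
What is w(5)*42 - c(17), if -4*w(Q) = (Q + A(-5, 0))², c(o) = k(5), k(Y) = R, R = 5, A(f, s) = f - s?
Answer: -5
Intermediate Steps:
k(Y) = 5
c(o) = 5
w(Q) = -(-5 + Q)²/4 (w(Q) = -(Q + (-5 - 1*0))²/4 = -(Q + (-5 + 0))²/4 = -(Q - 5)²/4 = -(-5 + Q)²/4)
w(5)*42 - c(17) = -(-5 + 5)²/4*42 - 1*5 = -¼*0²*42 - 5 = -¼*0*42 - 5 = 0*42 - 5 = 0 - 5 = -5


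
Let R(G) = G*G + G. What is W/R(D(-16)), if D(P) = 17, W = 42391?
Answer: 42391/306 ≈ 138.53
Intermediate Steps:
R(G) = G + G² (R(G) = G² + G = G + G²)
W/R(D(-16)) = 42391/((17*(1 + 17))) = 42391/((17*18)) = 42391/306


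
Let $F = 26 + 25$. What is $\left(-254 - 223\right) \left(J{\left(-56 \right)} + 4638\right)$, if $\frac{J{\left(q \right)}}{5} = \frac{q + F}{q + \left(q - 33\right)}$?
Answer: $- \frac{64159839}{29} \approx -2.2124 \cdot 10^{6}$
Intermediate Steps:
$F = 51$
$J{\left(q \right)} = \frac{5 \left(51 + q\right)}{-33 + 2 q}$ ($J{\left(q \right)} = 5 \frac{q + 51}{q + \left(q - 33\right)} = 5 \frac{51 + q}{q + \left(q - 33\right)} = 5 \frac{51 + q}{q + \left(-33 + q\right)} = 5 \frac{51 + q}{-33 + 2 q} = \frac{5 \left(51 + q\right)}{-33 + 2 q}$)
$\left(-254 - 223\right) \left(J{\left(-56 \right)} + 4638\right) = \left(-254 - 223\right) \left(\frac{5 \left(51 - 56\right)}{-33 + 2 \left(-56\right)} + 4638\right) = - 477 \left(5 \frac{1}{-33 - 112} \left(-5\right) + 4638\right) = - 477 \left(5 \frac{1}{-145} \left(-5\right) + 4638\right) = - 477 \left(5 \left(- \frac{1}{145}\right) \left(-5\right) + 4638\right) = - 477 \left(\frac{5}{29} + 4638\right) = \left(-477\right) \frac{134507}{29} = - \frac{64159839}{29}$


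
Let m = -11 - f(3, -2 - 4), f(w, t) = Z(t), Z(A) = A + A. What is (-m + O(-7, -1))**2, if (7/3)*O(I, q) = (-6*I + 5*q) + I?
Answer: 6889/49 ≈ 140.59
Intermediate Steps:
Z(A) = 2*A
f(w, t) = 2*t
O(I, q) = -15*I/7 + 15*q/7 (O(I, q) = 3*((-6*I + 5*q) + I)/7 = 3*(-5*I + 5*q)/7 = -15*I/7 + 15*q/7)
m = 1 (m = -11 - 2*(-2 - 4) = -11 - 2*(-6) = -11 - 1*(-12) = -11 + 12 = 1)
(-m + O(-7, -1))**2 = (-1*1 + (-15/7*(-7) + (15/7)*(-1)))**2 = (-1 + (15 - 15/7))**2 = (-1 + 90/7)**2 = (83/7)**2 = 6889/49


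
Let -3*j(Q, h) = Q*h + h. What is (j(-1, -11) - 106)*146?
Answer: -15476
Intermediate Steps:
j(Q, h) = -h/3 - Q*h/3 (j(Q, h) = -(Q*h + h)/3 = -(h + Q*h)/3 = -h/3 - Q*h/3)
(j(-1, -11) - 106)*146 = (-⅓*(-11)*(1 - 1) - 106)*146 = (-⅓*(-11)*0 - 106)*146 = (0 - 106)*146 = -106*146 = -15476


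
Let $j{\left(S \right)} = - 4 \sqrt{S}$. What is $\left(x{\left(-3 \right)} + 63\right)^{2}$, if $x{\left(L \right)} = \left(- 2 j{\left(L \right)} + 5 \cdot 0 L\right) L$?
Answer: $2241 - 3024 i \sqrt{3} \approx 2241.0 - 5237.7 i$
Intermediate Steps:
$x{\left(L \right)} = 8 L^{\frac{3}{2}}$ ($x{\left(L \right)} = \left(- 2 \left(- 4 \sqrt{L}\right) + 5 \cdot 0 L\right) L = \left(8 \sqrt{L} + 0 L\right) L = \left(8 \sqrt{L} + 0\right) L = 8 \sqrt{L} L = 8 L^{\frac{3}{2}}$)
$\left(x{\left(-3 \right)} + 63\right)^{2} = \left(8 \left(-3\right)^{\frac{3}{2}} + 63\right)^{2} = \left(8 \left(- 3 i \sqrt{3}\right) + 63\right)^{2} = \left(- 24 i \sqrt{3} + 63\right)^{2} = \left(63 - 24 i \sqrt{3}\right)^{2}$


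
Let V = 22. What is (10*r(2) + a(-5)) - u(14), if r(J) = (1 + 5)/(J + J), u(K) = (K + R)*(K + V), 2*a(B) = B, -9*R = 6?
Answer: -935/2 ≈ -467.50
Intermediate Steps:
R = -2/3 (R = -1/9*6 = -2/3 ≈ -0.66667)
a(B) = B/2
u(K) = (22 + K)*(-2/3 + K) (u(K) = (K - 2/3)*(K + 22) = (-2/3 + K)*(22 + K) = (22 + K)*(-2/3 + K))
r(J) = 3/J (r(J) = 6/((2*J)) = 6*(1/(2*J)) = 3/J)
(10*r(2) + a(-5)) - u(14) = (10*(3/2) + (1/2)*(-5)) - (-44/3 + 14**2 + (64/3)*14) = (10*(3*(1/2)) - 5/2) - (-44/3 + 196 + 896/3) = (10*(3/2) - 5/2) - 1*480 = (15 - 5/2) - 480 = 25/2 - 480 = -935/2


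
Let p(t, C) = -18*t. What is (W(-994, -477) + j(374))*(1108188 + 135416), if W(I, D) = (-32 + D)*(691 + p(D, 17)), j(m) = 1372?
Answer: -5870583158084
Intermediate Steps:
W(I, D) = (-32 + D)*(691 - 18*D)
(W(-994, -477) + j(374))*(1108188 + 135416) = ((-22112 - 18*(-477)² + 1267*(-477)) + 1372)*(1108188 + 135416) = ((-22112 - 18*227529 - 604359) + 1372)*1243604 = ((-22112 - 4095522 - 604359) + 1372)*1243604 = (-4721993 + 1372)*1243604 = -4720621*1243604 = -5870583158084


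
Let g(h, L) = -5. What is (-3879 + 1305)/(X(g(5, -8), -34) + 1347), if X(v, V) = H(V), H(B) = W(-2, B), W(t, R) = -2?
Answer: -2574/1345 ≈ -1.9138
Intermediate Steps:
H(B) = -2
X(v, V) = -2
(-3879 + 1305)/(X(g(5, -8), -34) + 1347) = (-3879 + 1305)/(-2 + 1347) = -2574/1345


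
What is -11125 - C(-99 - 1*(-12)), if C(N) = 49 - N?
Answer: -11261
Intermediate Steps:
-11125 - C(-99 - 1*(-12)) = -11125 - (49 - (-99 - 1*(-12))) = -11125 - (49 - (-99 + 12)) = -11125 - (49 - 1*(-87)) = -11125 - (49 + 87) = -11125 - 1*136 = -11125 - 136 = -11261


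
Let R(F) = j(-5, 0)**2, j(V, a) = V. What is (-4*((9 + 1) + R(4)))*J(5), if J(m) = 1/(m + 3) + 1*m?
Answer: -1435/2 ≈ -717.50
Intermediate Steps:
R(F) = 25 (R(F) = (-5)**2 = 25)
J(m) = m + 1/(3 + m) (J(m) = 1/(3 + m) + m = m + 1/(3 + m))
(-4*((9 + 1) + R(4)))*J(5) = (-4*((9 + 1) + 25))*((1 + 5**2 + 3*5)/(3 + 5)) = (-4*(10 + 25))*((1 + 25 + 15)/8) = (-4*35)*((1/8)*41) = -140*41/8 = -1435/2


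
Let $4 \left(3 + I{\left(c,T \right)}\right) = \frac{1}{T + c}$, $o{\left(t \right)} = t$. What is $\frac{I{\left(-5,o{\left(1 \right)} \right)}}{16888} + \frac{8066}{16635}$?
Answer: $\frac{2178682613}{4494910080} \approx 0.4847$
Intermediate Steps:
$I{\left(c,T \right)} = -3 + \frac{1}{4 \left(T + c\right)}$
$\frac{I{\left(-5,o{\left(1 \right)} \right)}}{16888} + \frac{8066}{16635} = \frac{\frac{1}{1 - 5} \left(\frac{1}{4} - 3 - -15\right)}{16888} + \frac{8066}{16635} = \frac{\frac{1}{4} - 3 + 15}{-4} \cdot \frac{1}{16888} + 8066 \cdot \frac{1}{16635} = \left(- \frac{1}{4}\right) \frac{49}{4} \cdot \frac{1}{16888} + \frac{8066}{16635} = \left(- \frac{49}{16}\right) \frac{1}{16888} + \frac{8066}{16635} = - \frac{49}{270208} + \frac{8066}{16635} = \frac{2178682613}{4494910080}$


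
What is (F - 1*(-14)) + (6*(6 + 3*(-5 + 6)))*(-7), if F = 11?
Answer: -353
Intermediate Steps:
(F - 1*(-14)) + (6*(6 + 3*(-5 + 6)))*(-7) = (11 - 1*(-14)) + (6*(6 + 3*(-5 + 6)))*(-7) = (11 + 14) + (6*(6 + 3*1))*(-7) = 25 + (6*(6 + 3))*(-7) = 25 + (6*9)*(-7) = 25 + 54*(-7) = 25 - 378 = -353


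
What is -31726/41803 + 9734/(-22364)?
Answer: -558215333/467441146 ≈ -1.1942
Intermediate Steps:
-31726/41803 + 9734/(-22364) = -31726*1/41803 + 9734*(-1/22364) = -31726/41803 - 4867/11182 = -558215333/467441146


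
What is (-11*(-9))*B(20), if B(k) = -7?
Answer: -693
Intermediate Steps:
(-11*(-9))*B(20) = -11*(-9)*(-7) = 99*(-7) = -693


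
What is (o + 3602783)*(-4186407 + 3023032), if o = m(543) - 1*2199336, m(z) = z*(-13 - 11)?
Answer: -1617574050625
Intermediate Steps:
m(z) = -24*z (m(z) = z*(-24) = -24*z)
o = -2212368 (o = -24*543 - 1*2199336 = -13032 - 2199336 = -2212368)
(o + 3602783)*(-4186407 + 3023032) = (-2212368 + 3602783)*(-4186407 + 3023032) = 1390415*(-1163375) = -1617574050625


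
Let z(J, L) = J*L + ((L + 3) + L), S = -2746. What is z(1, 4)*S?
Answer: -41190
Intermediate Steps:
z(J, L) = 3 + 2*L + J*L (z(J, L) = J*L + ((3 + L) + L) = J*L + (3 + 2*L) = 3 + 2*L + J*L)
z(1, 4)*S = (3 + 2*4 + 1*4)*(-2746) = (3 + 8 + 4)*(-2746) = 15*(-2746) = -41190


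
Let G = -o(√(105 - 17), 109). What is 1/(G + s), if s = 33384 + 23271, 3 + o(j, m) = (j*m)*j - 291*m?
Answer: 1/78785 ≈ 1.2693e-5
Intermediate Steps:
o(j, m) = -3 - 291*m + m*j² (o(j, m) = -3 + ((j*m)*j - 291*m) = -3 + (m*j² - 291*m) = -3 + (-291*m + m*j²) = -3 - 291*m + m*j²)
s = 56655
G = 22130 (G = -(-3 - 291*109 + 109*(√(105 - 17))²) = -(-3 - 31719 + 109*(√88)²) = -(-3 - 31719 + 109*(2*√22)²) = -(-3 - 31719 + 109*88) = -(-3 - 31719 + 9592) = -1*(-22130) = 22130)
1/(G + s) = 1/(22130 + 56655) = 1/78785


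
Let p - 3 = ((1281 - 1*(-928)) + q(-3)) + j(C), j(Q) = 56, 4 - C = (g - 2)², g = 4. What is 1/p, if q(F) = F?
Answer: 1/2265 ≈ 0.00044150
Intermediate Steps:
C = 0 (C = 4 - (4 - 2)² = 4 - 1*2² = 4 - 1*4 = 4 - 4 = 0)
p = 2265 (p = 3 + (((1281 - 1*(-928)) - 3) + 56) = 3 + (((1281 + 928) - 3) + 56) = 3 + ((2209 - 3) + 56) = 3 + (2206 + 56) = 3 + 2262 = 2265)
1/p = 1/2265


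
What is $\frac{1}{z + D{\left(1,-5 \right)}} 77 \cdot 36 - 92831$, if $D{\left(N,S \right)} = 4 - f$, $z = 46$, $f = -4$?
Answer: $- \frac{278339}{3} \approx -92780.0$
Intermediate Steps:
$D{\left(N,S \right)} = 8$ ($D{\left(N,S \right)} = 4 - -4 = 4 + 4 = 8$)
$\frac{1}{z + D{\left(1,-5 \right)}} 77 \cdot 36 - 92831 = \frac{1}{46 + 8} \cdot 77 \cdot 36 - 92831 = \frac{1}{54} \cdot 77 \cdot 36 - 92831 = \frac{77}{54} \cdot 36 - 92831 = \frac{154}{3} - 92831 = - \frac{278339}{3}$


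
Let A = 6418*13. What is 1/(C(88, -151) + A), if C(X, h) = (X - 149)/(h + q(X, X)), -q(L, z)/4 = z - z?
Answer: 151/12598595 ≈ 1.1985e-5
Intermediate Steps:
q(L, z) = 0 (q(L, z) = -4*(z - z) = -4*0 = 0)
C(X, h) = (-149 + X)/h (C(X, h) = (X - 149)/(h + 0) = (-149 + X)/h)
A = 83434
1/(C(88, -151) + A) = 1/((-149 + 88)/(-151) + 83434) = 1/(-1/151*(-61) + 83434) = 1/(61/151 + 83434) = 1/(12598595/151) = 151/12598595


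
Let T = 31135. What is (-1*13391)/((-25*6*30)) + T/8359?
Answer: 19387913/2893500 ≈ 6.7005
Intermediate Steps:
(-1*13391)/((-25*6*30)) + T/8359 = (-1*13391)/((-25*6*30)) + 31135/8359 = -13391/((-150*30)) + 31135*(1/8359) = -13391/(-4500) + 2395/643 = -13391*(-1/4500) + 2395/643 = 13391/4500 + 2395/643 = 19387913/2893500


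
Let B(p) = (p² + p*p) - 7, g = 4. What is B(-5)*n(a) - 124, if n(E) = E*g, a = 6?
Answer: 908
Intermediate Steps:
n(E) = 4*E (n(E) = E*4 = 4*E)
B(p) = -7 + 2*p² (B(p) = (p² + p²) - 7 = 2*p² - 7 = -7 + 2*p²)
B(-5)*n(a) - 124 = (-7 + 2*(-5)²)*(4*6) - 124 = (-7 + 2*25)*24 - 124 = (-7 + 50)*24 - 124 = 43*24 - 124 = 1032 - 124 = 908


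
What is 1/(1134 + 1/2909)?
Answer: 2909/3298807 ≈ 0.00088183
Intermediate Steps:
1/(1134 + 1/2909) = 1/(3298807/2909) = 2909/3298807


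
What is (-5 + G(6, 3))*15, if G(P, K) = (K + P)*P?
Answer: 735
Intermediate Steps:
G(P, K) = P*(K + P)
(-5 + G(6, 3))*15 = (-5 + 6*(3 + 6))*15 = (-5 + 6*9)*15 = (-5 + 54)*15 = 49*15 = 735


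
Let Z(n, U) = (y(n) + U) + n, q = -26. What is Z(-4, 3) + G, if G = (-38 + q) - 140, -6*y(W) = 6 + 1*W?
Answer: -616/3 ≈ -205.33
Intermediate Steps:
y(W) = -1 - W/6 (y(W) = -(6 + 1*W)/6 = -(6 + W)/6 = -1 - W/6)
Z(n, U) = -1 + U + 5*n/6 (Z(n, U) = ((-1 - n/6) + U) + n = (-1 + U - n/6) + n = -1 + U + 5*n/6)
G = -204 (G = (-38 - 26) - 140 = -64 - 140 = -204)
Z(-4, 3) + G = (-1 + 3 + (⅚)*(-4)) - 204 = (-1 + 3 - 10/3) - 204 = -4/3 - 204 = -616/3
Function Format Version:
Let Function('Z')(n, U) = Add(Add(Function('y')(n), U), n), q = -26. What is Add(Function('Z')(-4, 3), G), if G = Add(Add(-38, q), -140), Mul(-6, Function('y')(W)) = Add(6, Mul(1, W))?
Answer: Rational(-616, 3) ≈ -205.33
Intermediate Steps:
Function('y')(W) = Add(-1, Mul(Rational(-1, 6), W)) (Function('y')(W) = Mul(Rational(-1, 6), Add(6, Mul(1, W))) = Mul(Rational(-1, 6), Add(6, W)) = Add(-1, Mul(Rational(-1, 6), W)))
Function('Z')(n, U) = Add(-1, U, Mul(Rational(5, 6), n)) (Function('Z')(n, U) = Add(Add(Add(-1, Mul(Rational(-1, 6), n)), U), n) = Add(Add(-1, U, Mul(Rational(-1, 6), n)), n) = Add(-1, U, Mul(Rational(5, 6), n)))
G = -204 (G = Add(Add(-38, -26), -140) = Add(-64, -140) = -204)
Add(Function('Z')(-4, 3), G) = Add(Add(-1, 3, Mul(Rational(5, 6), -4)), -204) = Add(Add(-1, 3, Rational(-10, 3)), -204) = Add(Rational(-4, 3), -204) = Rational(-616, 3)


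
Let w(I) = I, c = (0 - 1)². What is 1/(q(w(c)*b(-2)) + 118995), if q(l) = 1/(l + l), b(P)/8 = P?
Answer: 32/3807839 ≈ 8.4037e-6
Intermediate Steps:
b(P) = 8*P
c = 1 (c = (-1)² = 1)
q(l) = 1/(2*l)
1/(q(w(c)*b(-2)) + 118995) = 1/(1/(2*((1*(8*(-2))))) + 118995) = 1/(1/(2*((1*(-16)))) + 118995) = 1/((½)/(-16) + 118995) = 1/((½)*(-1/16) + 118995) = 1/(-1/32 + 118995) = 1/(3807839/32) = 32/3807839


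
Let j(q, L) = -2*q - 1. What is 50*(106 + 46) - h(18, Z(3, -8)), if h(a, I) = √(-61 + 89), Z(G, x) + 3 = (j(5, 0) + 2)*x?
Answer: 7600 - 2*√7 ≈ 7594.7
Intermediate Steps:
j(q, L) = -1 - 2*q
Z(G, x) = -3 - 9*x (Z(G, x) = -3 + ((-1 - 2*5) + 2)*x = -3 + ((-1 - 10) + 2)*x = -3 + (-11 + 2)*x = -3 - 9*x)
h(a, I) = 2*√7 (h(a, I) = √28 = 2*√7)
50*(106 + 46) - h(18, Z(3, -8)) = 50*(106 + 46) - 2*√7 = 50*152 - 2*√7 = 7600 - 2*√7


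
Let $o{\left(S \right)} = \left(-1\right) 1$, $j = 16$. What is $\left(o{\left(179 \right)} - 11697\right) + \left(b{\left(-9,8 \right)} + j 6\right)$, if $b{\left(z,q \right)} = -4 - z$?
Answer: $-11597$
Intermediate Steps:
$o{\left(S \right)} = -1$
$\left(o{\left(179 \right)} - 11697\right) + \left(b{\left(-9,8 \right)} + j 6\right) = \left(-1 - 11697\right) + \left(\left(-4 - -9\right) + 16 \cdot 6\right) = -11698 + \left(\left(-4 + 9\right) + 96\right) = -11698 + \left(5 + 96\right) = -11698 + 101 = -11597$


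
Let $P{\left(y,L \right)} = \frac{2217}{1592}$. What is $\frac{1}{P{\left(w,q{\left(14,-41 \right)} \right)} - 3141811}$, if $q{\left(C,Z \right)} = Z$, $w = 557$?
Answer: $- \frac{1592}{5001760895} \approx -3.1829 \cdot 10^{-7}$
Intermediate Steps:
$P{\left(y,L \right)} = \frac{2217}{1592}$ ($P{\left(y,L \right)} = 2217 \cdot \frac{1}{1592} = \frac{2217}{1592}$)
$\frac{1}{P{\left(w,q{\left(14,-41 \right)} \right)} - 3141811} = \frac{1}{\frac{2217}{1592} - 3141811} = \frac{1}{- \frac{5001760895}{1592}} = - \frac{1592}{5001760895}$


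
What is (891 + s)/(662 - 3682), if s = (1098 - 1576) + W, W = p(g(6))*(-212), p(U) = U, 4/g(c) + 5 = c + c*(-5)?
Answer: -2565/17516 ≈ -0.14644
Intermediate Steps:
g(c) = 4/(-5 - 4*c) (g(c) = 4/(-5 + (c + c*(-5))) = 4/(-5 + (c - 5*c)) = 4/(-5 - 4*c))
W = 848/29 (W = -4/(5 + 4*6)*(-212) = -4/(5 + 24)*(-212) = -4/29*(-212) = 848/29 ≈ 29.241)
s = -13014/29 (s = (1098 - 1576) + 848/29 = -478 + 848/29 = -13014/29 ≈ -448.76)
(891 + s)/(662 - 3682) = (891 - 13014/29)/(662 - 3682) = (12825/29)/(-3020) = (12825/29)*(-1/3020) = -2565/17516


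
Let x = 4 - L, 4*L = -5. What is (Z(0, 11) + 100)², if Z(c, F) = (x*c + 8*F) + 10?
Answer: 39204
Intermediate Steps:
L = -5/4 (L = (¼)*(-5) = -5/4 ≈ -1.2500)
x = 21/4 (x = 4 - 1*(-5/4) = 4 + 5/4 = 21/4 ≈ 5.2500)
Z(c, F) = 10 + 8*F + 21*c/4 (Z(c, F) = (21*c/4 + 8*F) + 10 = (8*F + 21*c/4) + 10 = 10 + 8*F + 21*c/4)
(Z(0, 11) + 100)² = ((10 + 8*11 + (21/4)*0) + 100)² = ((10 + 88 + 0) + 100)² = (98 + 100)² = 198² = 39204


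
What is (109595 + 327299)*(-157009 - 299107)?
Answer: -199274343704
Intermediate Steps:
(109595 + 327299)*(-157009 - 299107) = 436894*(-456116) = -199274343704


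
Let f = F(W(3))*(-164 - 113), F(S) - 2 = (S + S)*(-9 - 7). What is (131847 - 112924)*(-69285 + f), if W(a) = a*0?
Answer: -1321563397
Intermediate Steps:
W(a) = 0
F(S) = 2 - 32*S (F(S) = 2 + (S + S)*(-9 - 7) = 2 + (2*S)*(-16) = 2 - 32*S)
f = -554 (f = (2 - 32*0)*(-164 - 113) = (2 + 0)*(-277) = 2*(-277) = -554)
(131847 - 112924)*(-69285 + f) = (131847 - 112924)*(-69285 - 554) = 18923*(-69839) = -1321563397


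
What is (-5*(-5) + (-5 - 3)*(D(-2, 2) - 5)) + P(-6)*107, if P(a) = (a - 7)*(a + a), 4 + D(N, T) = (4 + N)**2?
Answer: 16757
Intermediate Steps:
D(N, T) = -4 + (4 + N)**2
P(a) = 2*a*(-7 + a) (P(a) = (-7 + a)*(2*a) = 2*a*(-7 + a))
(-5*(-5) + (-5 - 3)*(D(-2, 2) - 5)) + P(-6)*107 = (-5*(-5) + (-5 - 3)*((-4 + (4 - 2)**2) - 5)) + (2*(-6)*(-7 - 6))*107 = (25 - 8*((-4 + 2**2) - 5)) + (2*(-6)*(-13))*107 = (25 - 8*((-4 + 4) - 5)) + 156*107 = (25 - 8*(0 - 5)) + 16692 = (25 - 8*(-5)) + 16692 = (25 + 40) + 16692 = 65 + 16692 = 16757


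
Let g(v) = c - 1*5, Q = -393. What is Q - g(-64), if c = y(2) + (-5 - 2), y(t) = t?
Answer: -383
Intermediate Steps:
c = -5 (c = 2 + (-5 - 2) = 2 - 7 = -5)
g(v) = -10 (g(v) = -5 - 1*5 = -5 - 5 = -10)
Q - g(-64) = -393 - 1*(-10) = -393 + 10 = -383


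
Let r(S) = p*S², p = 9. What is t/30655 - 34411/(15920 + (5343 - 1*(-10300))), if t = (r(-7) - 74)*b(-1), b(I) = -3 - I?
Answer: -1078036447/967563765 ≈ -1.1142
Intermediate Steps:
r(S) = 9*S²
t = -734 (t = (9*(-7)² - 74)*(-3 - 1*(-1)) = (9*49 - 74)*(-3 + 1) = (441 - 74)*(-2) = 367*(-2) = -734)
t/30655 - 34411/(15920 + (5343 - 1*(-10300))) = -734/30655 - 34411/(15920 + (5343 - 1*(-10300))) = -734*1/30655 - 34411/(15920 + (5343 + 10300)) = -734/30655 - 34411/(15920 + 15643) = -734/30655 - 34411/31563 = -1078036447/967563765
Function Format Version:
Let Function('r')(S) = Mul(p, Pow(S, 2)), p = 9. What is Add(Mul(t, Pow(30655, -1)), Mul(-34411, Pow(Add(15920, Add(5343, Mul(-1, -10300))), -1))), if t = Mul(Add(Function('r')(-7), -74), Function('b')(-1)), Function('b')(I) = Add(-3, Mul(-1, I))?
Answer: Rational(-1078036447, 967563765) ≈ -1.1142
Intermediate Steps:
Function('r')(S) = Mul(9, Pow(S, 2))
t = -734 (t = Mul(Add(Mul(9, Pow(-7, 2)), -74), Add(-3, Mul(-1, -1))) = Mul(Add(Mul(9, 49), -74), Add(-3, 1)) = Mul(Add(441, -74), -2) = Mul(367, -2) = -734)
Add(Mul(t, Pow(30655, -1)), Mul(-34411, Pow(Add(15920, Add(5343, Mul(-1, -10300))), -1))) = Add(Mul(-734, Pow(30655, -1)), Mul(-34411, Pow(Add(15920, Add(5343, Mul(-1, -10300))), -1))) = Add(Mul(-734, Rational(1, 30655)), Mul(-34411, Pow(Add(15920, Add(5343, 10300)), -1))) = Add(Rational(-734, 30655), Mul(-34411, Pow(Add(15920, 15643), -1))) = Add(Rational(-734, 30655), Mul(-34411, Pow(31563, -1))) = Add(Rational(-734, 30655), Mul(-34411, Rational(1, 31563))) = Add(Rational(-734, 30655), Rational(-34411, 31563)) = Rational(-1078036447, 967563765)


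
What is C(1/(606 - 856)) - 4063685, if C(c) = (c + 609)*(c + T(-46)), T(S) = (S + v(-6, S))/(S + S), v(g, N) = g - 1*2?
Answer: -1460259212213/359375 ≈ -4.0633e+6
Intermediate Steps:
v(g, N) = -2 + g (v(g, N) = g - 2 = -2 + g)
T(S) = (-8 + S)/(2*S) (T(S) = (S + (-2 - 6))/(S + S) = (S - 8)/((2*S)) = (-8 + S)*(1/(2*S)) = (-8 + S)/(2*S))
C(c) = (609 + c)*(27/46 + c) (C(c) = (c + 609)*(c + (1/2)*(-8 - 46)/(-46)) = (609 + c)*(c + (1/2)*(-1/46)*(-54)) = (609 + c)*(c + 27/46) = (609 + c)*(27/46 + c))
C(1/(606 - 856)) - 4063685 = (16443/46 + (1/(606 - 856))**2 + 28041/(46*(606 - 856))) - 4063685 = (16443/46 + (1/(-250))**2 + (28041/46)/(-250)) - 4063685 = (16443/46 + (-1/250)**2 + (28041/46)*(-1/250)) - 4063685 = (16443/46 + 1/62500 - 28041/11500) - 4063685 = 127584662/359375 - 4063685 = -1460259212213/359375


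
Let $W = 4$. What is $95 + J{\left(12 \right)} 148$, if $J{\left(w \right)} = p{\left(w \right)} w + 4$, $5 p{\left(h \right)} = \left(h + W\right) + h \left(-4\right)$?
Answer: $- \frac{53397}{5} \approx -10679.0$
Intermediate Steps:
$p{\left(h \right)} = \frac{4}{5} - \frac{3 h}{5}$ ($p{\left(h \right)} = \frac{\left(h + 4\right) + h \left(-4\right)}{5} = \frac{\left(4 + h\right) - 4 h}{5} = \frac{4 - 3 h}{5} = \frac{4}{5} - \frac{3 h}{5}$)
$J{\left(w \right)} = 4 + w \left(\frac{4}{5} - \frac{3 w}{5}\right)$ ($J{\left(w \right)} = \left(\frac{4}{5} - \frac{3 w}{5}\right) w + 4 = w \left(\frac{4}{5} - \frac{3 w}{5}\right) + 4 = 4 + w \left(\frac{4}{5} - \frac{3 w}{5}\right)$)
$95 + J{\left(12 \right)} 148 = 95 + \left(4 - \frac{12 \left(-4 + 3 \cdot 12\right)}{5}\right) 148 = 95 + \left(4 - \frac{12 \left(-4 + 36\right)}{5}\right) 148 = 95 + \left(4 - \frac{12}{5} \cdot 32\right) 148 = 95 + \left(4 - \frac{384}{5}\right) 148 = 95 - \frac{53872}{5} = - \frac{53397}{5}$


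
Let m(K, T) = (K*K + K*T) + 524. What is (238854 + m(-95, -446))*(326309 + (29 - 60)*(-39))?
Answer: 95233391414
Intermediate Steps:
m(K, T) = 524 + K² + K*T (m(K, T) = (K² + K*T) + 524 = 524 + K² + K*T)
(238854 + m(-95, -446))*(326309 + (29 - 60)*(-39)) = (238854 + (524 + (-95)² - 95*(-446)))*(326309 + (29 - 60)*(-39)) = (238854 + (524 + 9025 + 42370))*(326309 - 31*(-39)) = (238854 + 51919)*(326309 + 1209) = 290773*327518 = 95233391414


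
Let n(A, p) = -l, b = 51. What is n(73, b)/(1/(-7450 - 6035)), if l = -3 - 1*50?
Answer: -714705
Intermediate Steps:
l = -53 (l = -3 - 50 = -53)
n(A, p) = 53 (n(A, p) = -1*(-53) = 53)
n(73, b)/(1/(-7450 - 6035)) = 53/(1/(-7450 - 6035)) = 53/(1/(-13485)) = 53/(-1/13485) = 53*(-13485) = -714705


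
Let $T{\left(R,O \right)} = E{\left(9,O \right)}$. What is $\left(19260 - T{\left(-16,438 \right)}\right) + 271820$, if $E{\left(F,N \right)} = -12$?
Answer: $291092$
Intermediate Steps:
$T{\left(R,O \right)} = -12$
$\left(19260 - T{\left(-16,438 \right)}\right) + 271820 = \left(19260 - -12\right) + 271820 = \left(19260 + 12\right) + 271820 = 19272 + 271820 = 291092$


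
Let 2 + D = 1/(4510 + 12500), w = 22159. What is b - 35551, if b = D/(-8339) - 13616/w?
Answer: -111744915046930729/3143174156010 ≈ -35552.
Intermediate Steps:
D = -34019/17010 (D = -2 + 1/(4510 + 12500) = -2 + 1/17010 = -34019/17010 ≈ -1.9999)
b = -1930626619219/3143174156010 (b = -34019/17010/(-8339) - 13616/22159 = -34019/17010*(-1/8339) - 13616*1/22159 = 34019/141846390 - 13616/22159 = -1930626619219/3143174156010 ≈ -0.61423)
b - 35551 = -1930626619219/3143174156010 - 35551 = -111744915046930729/3143174156010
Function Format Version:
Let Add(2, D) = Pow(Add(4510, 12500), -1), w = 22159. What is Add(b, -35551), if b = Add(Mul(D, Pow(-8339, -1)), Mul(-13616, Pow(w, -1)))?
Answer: Rational(-111744915046930729, 3143174156010) ≈ -35552.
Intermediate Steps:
D = Rational(-34019, 17010) (D = Add(-2, Pow(Add(4510, 12500), -1)) = Add(-2, Pow(17010, -1)) = Add(-2, Rational(1, 17010)) = Rational(-34019, 17010) ≈ -1.9999)
b = Rational(-1930626619219, 3143174156010) (b = Add(Mul(Rational(-34019, 17010), Pow(-8339, -1)), Mul(-13616, Pow(22159, -1))) = Add(Mul(Rational(-34019, 17010), Rational(-1, 8339)), Mul(-13616, Rational(1, 22159))) = Add(Rational(34019, 141846390), Rational(-13616, 22159)) = Rational(-1930626619219, 3143174156010) ≈ -0.61423)
Add(b, -35551) = Add(Rational(-1930626619219, 3143174156010), -35551) = Rational(-111744915046930729, 3143174156010)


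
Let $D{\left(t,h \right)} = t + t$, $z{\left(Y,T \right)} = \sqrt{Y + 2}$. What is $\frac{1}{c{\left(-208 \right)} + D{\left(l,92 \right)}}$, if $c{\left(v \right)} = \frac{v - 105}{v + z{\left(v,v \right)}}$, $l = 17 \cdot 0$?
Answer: $\frac{208}{313} - \frac{i \sqrt{206}}{313} \approx 0.66454 - 0.045855 i$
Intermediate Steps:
$z{\left(Y,T \right)} = \sqrt{2 + Y}$
$l = 0$
$D{\left(t,h \right)} = 2 t$
$c{\left(v \right)} = \frac{-105 + v}{v + \sqrt{2 + v}}$ ($c{\left(v \right)} = \frac{v - 105}{v + \sqrt{2 + v}} = \frac{-105 + v}{v + \sqrt{2 + v}}$)
$\frac{1}{c{\left(-208 \right)} + D{\left(l,92 \right)}} = \frac{1}{\frac{-105 - 208}{-208 + \sqrt{2 - 208}} + 2 \cdot 0} = \frac{1}{\frac{1}{-208 + \sqrt{-206}} \left(-313\right) + 0} = \frac{1}{\frac{1}{-208 + i \sqrt{206}} \left(-313\right) + 0} = \frac{1}{- \frac{313}{-208 + i \sqrt{206}} + 0} = \frac{1}{\left(-313\right) \frac{1}{-208 + i \sqrt{206}}} = \frac{208}{313} - \frac{i \sqrt{206}}{313}$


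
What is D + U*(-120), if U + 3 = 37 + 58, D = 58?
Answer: -10982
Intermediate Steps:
U = 92 (U = -3 + (37 + 58) = -3 + 95 = 92)
D + U*(-120) = 58 + 92*(-120) = 58 - 11040 = -10982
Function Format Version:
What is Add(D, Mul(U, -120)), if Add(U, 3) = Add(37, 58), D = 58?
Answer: -10982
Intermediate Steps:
U = 92 (U = Add(-3, Add(37, 58)) = Add(-3, 95) = 92)
Add(D, Mul(U, -120)) = Add(58, Mul(92, -120)) = Add(58, -11040) = -10982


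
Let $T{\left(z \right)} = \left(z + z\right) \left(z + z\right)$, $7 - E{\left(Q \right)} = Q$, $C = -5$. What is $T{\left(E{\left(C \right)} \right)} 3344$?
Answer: $1926144$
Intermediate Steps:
$E{\left(Q \right)} = 7 - Q$
$T{\left(z \right)} = 4 z^{2}$ ($T{\left(z \right)} = 2 z 2 z = 4 z^{2}$)
$T{\left(E{\left(C \right)} \right)} 3344 = 4 \left(7 - -5\right)^{2} \cdot 3344 = 4 \left(7 + 5\right)^{2} \cdot 3344 = 4 \cdot 12^{2} \cdot 3344 = 4 \cdot 144 \cdot 3344 = 576 \cdot 3344 = 1926144$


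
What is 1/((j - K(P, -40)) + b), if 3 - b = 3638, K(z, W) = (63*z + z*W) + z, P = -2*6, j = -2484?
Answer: -1/5831 ≈ -0.00017150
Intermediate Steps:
P = -12
K(z, W) = 64*z + W*z (K(z, W) = (63*z + W*z) + z = 64*z + W*z)
b = -3635 (b = 3 - 1*3638 = 3 - 3638 = -3635)
1/((j - K(P, -40)) + b) = 1/((-2484 - (-12)*(64 - 40)) - 3635) = 1/((-2484 - (-12)*24) - 3635) = 1/((-2484 - 1*(-288)) - 3635) = 1/((-2484 + 288) - 3635) = 1/(-2196 - 3635) = 1/(-5831) = -1/5831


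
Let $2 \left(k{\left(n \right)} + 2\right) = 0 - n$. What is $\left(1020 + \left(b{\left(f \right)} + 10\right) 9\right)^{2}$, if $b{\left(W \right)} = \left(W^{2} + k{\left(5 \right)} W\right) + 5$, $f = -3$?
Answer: $\frac{7371225}{4} \approx 1.8428 \cdot 10^{6}$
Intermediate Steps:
$k{\left(n \right)} = -2 - \frac{n}{2}$ ($k{\left(n \right)} = -2 + \frac{0 - n}{2} = -2 + \frac{\left(-1\right) n}{2} = -2 - \frac{n}{2}$)
$b{\left(W \right)} = 5 + W^{2} - \frac{9 W}{2}$ ($b{\left(W \right)} = \left(W^{2} + \left(-2 - \frac{5}{2}\right) W\right) + 5 = \left(W^{2} - \frac{9 W}{2}\right) + 5 = 5 + W^{2} - \frac{9 W}{2}$)
$\left(1020 + \left(b{\left(f \right)} + 10\right) 9\right)^{2} = \left(1020 + \left(\left(5 + \left(-3\right)^{2} - - \frac{27}{2}\right) + 10\right) 9\right)^{2} = \left(1020 + \left(\left(5 + 9 + \frac{27}{2}\right) + 10\right) 9\right)^{2} = \left(1020 + \left(\frac{55}{2} + 10\right) 9\right)^{2} = \left(1020 + \frac{75}{2} \cdot 9\right)^{2} = \left(1020 + \frac{675}{2}\right)^{2} = \left(\frac{2715}{2}\right)^{2} = \frac{7371225}{4}$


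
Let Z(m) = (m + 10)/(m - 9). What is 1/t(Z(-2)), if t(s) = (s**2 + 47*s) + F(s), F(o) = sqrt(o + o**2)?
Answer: -61589/2073011 - 1331*I*sqrt(6)/8292044 ≈ -0.02971 - 0.00039318*I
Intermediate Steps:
Z(m) = (10 + m)/(-9 + m)
t(s) = s**2 + sqrt(s*(1 + s)) + 47*s (t(s) = (s**2 + 47*s) + sqrt(s*(1 + s)) = s**2 + sqrt(s*(1 + s)) + 47*s)
1/t(Z(-2)) = 1/(((10 - 2)/(-9 - 2))**2 + sqrt(((10 - 2)/(-9 - 2))*(1 + (10 - 2)/(-9 - 2))) + 47*((10 - 2)/(-9 - 2))) = 1/((8/(-11))**2 + sqrt((8/(-11))*(1 + 8/(-11))) + 47*(8/(-11))) = 1/((-1/11*8)**2 + sqrt((-1/11*8)*(1 - 1/11*8)) + 47*(-1/11*8)) = 1/((-8/11)**2 + sqrt(-8*(1 - 8/11)/11) + 47*(-8/11)) = 1/(64/121 + sqrt(-8/11*3/11) - 376/11) = 1/(64/121 + sqrt(-24/121) - 376/11) = 1/(64/121 + 2*I*sqrt(6)/11 - 376/11) = 1/(-4072/121 + 2*I*sqrt(6)/11)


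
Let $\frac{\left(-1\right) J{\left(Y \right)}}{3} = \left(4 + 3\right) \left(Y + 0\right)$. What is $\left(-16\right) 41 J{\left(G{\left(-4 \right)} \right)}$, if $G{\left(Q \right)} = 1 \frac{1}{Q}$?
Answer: $-3444$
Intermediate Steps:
$G{\left(Q \right)} = \frac{1}{Q}$
$J{\left(Y \right)} = - 21 Y$ ($J{\left(Y \right)} = - 3 \left(4 + 3\right) \left(Y + 0\right) = - 3 \cdot 7 Y = - 21 Y$)
$\left(-16\right) 41 J{\left(G{\left(-4 \right)} \right)} = \left(-16\right) 41 \left(- \frac{21}{-4}\right) = - 656 \left(\left(-21\right) \left(- \frac{1}{4}\right)\right) = \left(-656\right) \frac{21}{4} = -3444$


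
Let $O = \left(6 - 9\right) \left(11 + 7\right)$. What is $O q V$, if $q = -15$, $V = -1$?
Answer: $-810$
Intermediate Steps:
$O = -54$ ($O = \left(-3\right) 18 = -54$)
$O q V = \left(-54\right) \left(-15\right) \left(-1\right) = 810 \left(-1\right) = -810$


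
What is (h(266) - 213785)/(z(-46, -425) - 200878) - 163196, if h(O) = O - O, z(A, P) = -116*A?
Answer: -31911458447/195542 ≈ -1.6320e+5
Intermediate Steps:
h(O) = 0
(h(266) - 213785)/(z(-46, -425) - 200878) - 163196 = (0 - 213785)/(-116*(-46) - 200878) - 163196 = -213785/(5336 - 200878) - 163196 = -213785/(-195542) - 163196 = -213785*(-1/195542) - 163196 = 213785/195542 - 163196 = -31911458447/195542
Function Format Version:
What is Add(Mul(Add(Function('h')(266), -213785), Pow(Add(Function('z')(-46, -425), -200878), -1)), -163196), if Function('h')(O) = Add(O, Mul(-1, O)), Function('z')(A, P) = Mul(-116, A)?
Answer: Rational(-31911458447, 195542) ≈ -1.6320e+5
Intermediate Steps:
Function('h')(O) = 0
Add(Mul(Add(Function('h')(266), -213785), Pow(Add(Function('z')(-46, -425), -200878), -1)), -163196) = Add(Mul(Add(0, -213785), Pow(Add(Mul(-116, -46), -200878), -1)), -163196) = Add(Mul(-213785, Pow(Add(5336, -200878), -1)), -163196) = Add(Mul(-213785, Pow(-195542, -1)), -163196) = Add(Mul(-213785, Rational(-1, 195542)), -163196) = Add(Rational(213785, 195542), -163196) = Rational(-31911458447, 195542)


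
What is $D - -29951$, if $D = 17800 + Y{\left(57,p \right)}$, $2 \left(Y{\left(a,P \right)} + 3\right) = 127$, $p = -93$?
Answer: $\frac{95623}{2} \approx 47812.0$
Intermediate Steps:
$Y{\left(a,P \right)} = \frac{121}{2}$ ($Y{\left(a,P \right)} = -3 + \frac{1}{2} \cdot 127 = -3 + \frac{127}{2} = \frac{121}{2}$)
$D = \frac{35721}{2}$ ($D = 17800 + \frac{121}{2} = \frac{35721}{2} \approx 17861.0$)
$D - -29951 = \frac{35721}{2} - -29951 = \frac{35721}{2} + 29951 = \frac{95623}{2}$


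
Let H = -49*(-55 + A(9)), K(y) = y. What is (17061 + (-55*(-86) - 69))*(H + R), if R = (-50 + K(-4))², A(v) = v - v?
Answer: 121882142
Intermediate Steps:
A(v) = 0
R = 2916 (R = (-50 - 4)² = (-54)² = 2916)
H = 2695 (H = -49*(-55 + 0) = -49*(-55) = 2695)
(17061 + (-55*(-86) - 69))*(H + R) = (17061 + (-55*(-86) - 69))*(2695 + 2916) = (17061 + (4730 - 69))*5611 = (17061 + 4661)*5611 = 21722*5611 = 121882142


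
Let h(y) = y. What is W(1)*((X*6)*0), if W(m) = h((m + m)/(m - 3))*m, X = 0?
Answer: 0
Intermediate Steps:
W(m) = 2*m²/(-3 + m) (W(m) = ((m + m)/(m - 3))*m = ((2*m)/(-3 + m))*m = (2*m/(-3 + m))*m = 2*m²/(-3 + m))
W(1)*((X*6)*0) = (2*1²/(-3 + 1))*((0*6)*0) = (2*1/(-2))*(0*0) = (2*1*(-½))*0 = -1*0 = 0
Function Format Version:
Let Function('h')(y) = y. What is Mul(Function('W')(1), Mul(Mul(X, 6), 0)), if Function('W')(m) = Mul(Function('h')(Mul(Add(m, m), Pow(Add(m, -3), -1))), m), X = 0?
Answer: 0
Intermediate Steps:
Function('W')(m) = Mul(2, Pow(m, 2), Pow(Add(-3, m), -1)) (Function('W')(m) = Mul(Mul(Add(m, m), Pow(Add(m, -3), -1)), m) = Mul(Mul(Mul(2, m), Pow(Add(-3, m), -1)), m) = Mul(Mul(2, m, Pow(Add(-3, m), -1)), m) = Mul(2, Pow(m, 2), Pow(Add(-3, m), -1)))
Mul(Function('W')(1), Mul(Mul(X, 6), 0)) = Mul(Mul(2, Pow(1, 2), Pow(Add(-3, 1), -1)), Mul(Mul(0, 6), 0)) = Mul(Mul(2, 1, Pow(-2, -1)), Mul(0, 0)) = Mul(Mul(2, 1, Rational(-1, 2)), 0) = Mul(-1, 0) = 0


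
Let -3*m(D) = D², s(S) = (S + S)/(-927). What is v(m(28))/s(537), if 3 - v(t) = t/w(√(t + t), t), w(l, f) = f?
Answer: -309/179 ≈ -1.7263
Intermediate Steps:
s(S) = -2*S/927 (s(S) = (2*S)*(-1/927) = -2*S/927)
m(D) = -D²/3
v(t) = 2 (v(t) = 3 - t/t = 3 - 1*1 = 3 - 1 = 2)
v(m(28))/s(537) = 2/((-2/927*537)) = 2/(-358/309) = 2*(-309/358) = -309/179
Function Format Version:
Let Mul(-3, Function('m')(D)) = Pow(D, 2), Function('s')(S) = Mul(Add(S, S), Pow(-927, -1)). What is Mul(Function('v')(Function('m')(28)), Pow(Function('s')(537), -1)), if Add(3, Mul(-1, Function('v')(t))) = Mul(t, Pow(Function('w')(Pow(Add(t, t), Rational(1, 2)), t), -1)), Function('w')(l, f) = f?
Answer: Rational(-309, 179) ≈ -1.7263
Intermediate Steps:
Function('s')(S) = Mul(Rational(-2, 927), S) (Function('s')(S) = Mul(Mul(2, S), Rational(-1, 927)) = Mul(Rational(-2, 927), S))
Function('m')(D) = Mul(Rational(-1, 3), Pow(D, 2))
Function('v')(t) = 2 (Function('v')(t) = Add(3, Mul(-1, Mul(t, Pow(t, -1)))) = Add(3, Mul(-1, 1)) = Add(3, -1) = 2)
Mul(Function('v')(Function('m')(28)), Pow(Function('s')(537), -1)) = Mul(2, Pow(Mul(Rational(-2, 927), 537), -1)) = Mul(2, Pow(Rational(-358, 309), -1)) = Mul(2, Rational(-309, 358)) = Rational(-309, 179)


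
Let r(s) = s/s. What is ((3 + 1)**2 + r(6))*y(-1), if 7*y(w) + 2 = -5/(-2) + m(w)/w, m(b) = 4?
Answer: -17/2 ≈ -8.5000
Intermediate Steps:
r(s) = 1
y(w) = 1/14 + 4/(7*w) (y(w) = -2/7 + (-5/(-2) + 4/w)/7 = -2/7 + (-5*(-1/2) + 4/w)/7 = -2/7 + (5/2 + 4/w)/7 = -2/7 + (5/14 + 4/(7*w)) = 1/14 + 4/(7*w))
((3 + 1)**2 + r(6))*y(-1) = ((3 + 1)**2 + 1)*((1/14)*(8 - 1)/(-1)) = (4**2 + 1)*((1/14)*(-1)*7) = (16 + 1)*(-1/2) = 17*(-1/2) = -17/2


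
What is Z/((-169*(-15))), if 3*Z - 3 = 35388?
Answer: 11797/2535 ≈ 4.6536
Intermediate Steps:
Z = 11797 (Z = 1 + (⅓)*35388 = 1 + 11796 = 11797)
Z/((-169*(-15))) = 11797/((-169*(-15))) = 11797/2535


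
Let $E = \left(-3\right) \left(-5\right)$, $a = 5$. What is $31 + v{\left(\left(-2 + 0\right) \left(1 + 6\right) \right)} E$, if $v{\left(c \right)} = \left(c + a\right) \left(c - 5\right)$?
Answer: $2596$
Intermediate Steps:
$E = 15$
$v{\left(c \right)} = \left(-5 + c\right) \left(5 + c\right)$ ($v{\left(c \right)} = \left(c + 5\right) \left(c - 5\right) = \left(5 + c\right) \left(-5 + c\right) = \left(-5 + c\right) \left(5 + c\right)$)
$31 + v{\left(\left(-2 + 0\right) \left(1 + 6\right) \right)} E = 31 + \left(-25 + \left(\left(-2 + 0\right) \left(1 + 6\right)\right)^{2}\right) 15 = 31 + \left(-25 + \left(\left(-2\right) 7\right)^{2}\right) 15 = 31 + \left(-25 + \left(-14\right)^{2}\right) 15 = 31 + \left(-25 + 196\right) 15 = 31 + 171 \cdot 15 = 31 + 2565 = 2596$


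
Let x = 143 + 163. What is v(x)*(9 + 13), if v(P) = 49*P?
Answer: 329868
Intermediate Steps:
x = 306
v(x)*(9 + 13) = (49*306)*(9 + 13) = 14994*22 = 329868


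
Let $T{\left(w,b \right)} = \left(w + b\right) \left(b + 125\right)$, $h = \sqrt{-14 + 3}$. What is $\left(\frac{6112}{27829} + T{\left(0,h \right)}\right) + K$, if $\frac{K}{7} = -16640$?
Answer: $- \frac{3241821927}{27829} + 125 i \sqrt{11} \approx -1.1649 \cdot 10^{5} + 414.58 i$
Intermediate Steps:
$h = i \sqrt{11}$ ($h = \sqrt{-11} = i \sqrt{11} \approx 3.3166 i$)
$T{\left(w,b \right)} = \left(125 + b\right) \left(b + w\right)$ ($T{\left(w,b \right)} = \left(b + w\right) \left(125 + b\right) = \left(125 + b\right) \left(b + w\right)$)
$K = -116480$ ($K = 7 \left(-16640\right) = -116480$)
$\left(\frac{6112}{27829} + T{\left(0,h \right)}\right) + K = \left(\frac{6112}{27829} + \left(\left(i \sqrt{11}\right)^{2} + 125 i \sqrt{11} + 125 \cdot 0 + i \sqrt{11} \cdot 0\right)\right) - 116480 = \left(6112 \cdot \frac{1}{27829} + \left(-11 + 125 i \sqrt{11} + 0 + 0\right)\right) - 116480 = \left(\frac{6112}{27829} - \left(11 - 125 i \sqrt{11}\right)\right) - 116480 = \left(- \frac{300007}{27829} + 125 i \sqrt{11}\right) - 116480 = - \frac{3241821927}{27829} + 125 i \sqrt{11}$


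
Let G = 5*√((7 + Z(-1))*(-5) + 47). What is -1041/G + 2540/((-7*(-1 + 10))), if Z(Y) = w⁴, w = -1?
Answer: -2540/63 - 1041*√7/35 ≈ -119.01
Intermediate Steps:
Z(Y) = 1 (Z(Y) = (-1)⁴ = 1)
G = 5*√7 (G = 5*√((7 + 1)*(-5) + 47) = 5*√(8*(-5) + 47) = 5*√(-40 + 47) = 5*√7 ≈ 13.229)
-1041/G + 2540/((-7*(-1 + 10))) = -1041*√7/35 + 2540/((-7*(-1 + 10))) = -1041*√7/35 + 2540/((-7*9)) = -1041*√7/35 + 2540/(-63) = -1041*√7/35 + 2540*(-1/63) = -1041*√7/35 - 2540/63 = -2540/63 - 1041*√7/35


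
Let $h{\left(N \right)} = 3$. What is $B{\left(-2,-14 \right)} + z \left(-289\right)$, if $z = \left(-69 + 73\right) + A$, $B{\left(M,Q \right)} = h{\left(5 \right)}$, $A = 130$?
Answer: $-38723$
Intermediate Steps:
$B{\left(M,Q \right)} = 3$
$z = 134$ ($z = \left(-69 + 73\right) + 130 = 4 + 130 = 134$)
$B{\left(-2,-14 \right)} + z \left(-289\right) = 3 + 134 \left(-289\right) = 3 - 38726 = -38723$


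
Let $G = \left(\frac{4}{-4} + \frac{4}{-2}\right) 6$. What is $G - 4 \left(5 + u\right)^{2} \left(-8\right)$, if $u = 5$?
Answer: $-57600$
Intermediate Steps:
$G = -18$ ($G = \left(4 \left(- \frac{1}{4}\right) + 4 \left(- \frac{1}{2}\right)\right) 6 = \left(-1 - 2\right) 6 = \left(-3\right) 6 = -18$)
$G - 4 \left(5 + u\right)^{2} \left(-8\right) = - 18 - 4 \left(5 + 5\right)^{2} \left(-8\right) = - 18 - 4 \cdot 10^{2} \left(-8\right) = - 18 \left(-4\right) 100 \left(-8\right) = - 18 \left(\left(-400\right) \left(-8\right)\right) = \left(-18\right) 3200 = -57600$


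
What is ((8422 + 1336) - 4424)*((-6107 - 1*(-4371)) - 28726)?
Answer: -162484308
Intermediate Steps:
((8422 + 1336) - 4424)*((-6107 - 1*(-4371)) - 28726) = (9758 - 4424)*((-6107 + 4371) - 28726) = 5334*(-1736 - 28726) = 5334*(-30462) = -162484308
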